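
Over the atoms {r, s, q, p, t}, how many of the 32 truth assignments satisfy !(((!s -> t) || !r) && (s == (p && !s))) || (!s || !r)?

32

Initial set: {(!(((!s -> t) || !r) && (s == (p && !s))) || (!s || !r))}.
(!(((!s -> t) || !r) && (s == (p && !s))) || (!s || !r)): β-rule — branch into !(((!s -> t) || !r) && (s == (p && !s)))  //  (!s || !r).
  branch 1 (add !(((!s -> t) || !r) && (s == (p && !s)))):
    !(((!s -> t) || !r) && (s == (p && !s))): β-rule — branch into !((!s -> t) || !r)  //  !(s == (p && !s)).
      branch 1.1 (add !((!s -> t) || !r)):
        !((!s -> t) || !r): α-rule — add !(!s -> t), !!r.
        !(!s -> t): α-rule — add !s, !t.
        ○ open, literals {r=true, s=false, t=false}.
      branch 1.2 (add !(s == (p && !s))):
        !(s == (p && !s)): β-rule — branch into s, !(p && !s)  //  !s, (p && !s).
          branch 1.2.1 (add s, !(p && !s)):
            !(p && !s): β-rule — branch into !p  //  !!s.
              branch 1.2.1.1 (add !p):
                ○ open, literals {p=false, s=true}.
              branch 1.2.1.2 (add !!s):
                ○ open, literals {s=true}.
          branch 1.2.2 (add !s, (p && !s)):
            (p && !s): α-rule — add p, !s.
            ○ open, literals {p=true, s=false}.
  branch 2 (add (!s || !r)):
    (!s || !r): β-rule — branch into !s  //  !r.
      branch 2.1 (add !s):
        ○ open, literals {s=false}.
      branch 2.2 (add !r):
        ○ open, literals {r=false}.
0 branches closed, 6 open.
Each open branch fixes some atoms; the unmentioned ones are free. Counting distinct full assignments: branch {r=true, s=false, t=false} (q, p) contributes 4 new; branch {p=false, s=true} (r, q, t) contributes 8 new; branch {s=true} (r, q, p, t) contributes 8 new; branch {p=true, s=false} (r, q, t) contributes 6 new; branch {s=false} (r, q, p, t) contributes 6 new; branch {r=false} (s, q, p, t) contributes 0 new. Total: 32.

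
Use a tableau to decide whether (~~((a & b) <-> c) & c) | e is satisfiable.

Satisfiable

Initial set: {((~~((a & b) <-> c) & c) | e)}.
((~~((a & b) <-> c) & c) | e): β-rule — branch into (~~((a & b) <-> c) & c)  //  e.
  branch 1 (add (~~((a & b) <-> c) & c)):
    (~~((a & b) <-> c) & c): α-rule — add ~~((a & b) <-> c), c.
    ~~((a & b) <-> c): drop double negation, giving ((a & b) <-> c).
    ((a & b) <-> c): β-rule — branch into (a & b), c  //  ~(a & b), ~c.
      branch 1.1 (add (a & b), c):
        (a & b): α-rule — add a, b.
        ○ open, literals {a=1, b=1, c=1}.
      branch 1.2 (add ~(a & b), ~c):
        × closes — contains both c and ~c.
  branch 2 (add e):
    ○ open, literals {e=1}.
1 branch closed, 2 open.
An open branch gives a satisfying assignment: a=1, b=1, c=1.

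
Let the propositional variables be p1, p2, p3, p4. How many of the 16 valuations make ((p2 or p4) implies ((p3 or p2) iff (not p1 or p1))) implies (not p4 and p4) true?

2

Initial set: {T (((p2 or p4) implies ((p3 or p2) iff (not p1 or p1))) implies (not p4 and p4))}.
T (((p2 or p4) implies ((p3 or p2) iff (not p1 or p1))) implies (not p4 and p4)): β-rule — branch into F ((p2 or p4) implies ((p3 or p2) iff (not p1 or p1)))  //  T (not p4 and p4).
  branch 1 (add F ((p2 or p4) implies ((p3 or p2) iff (not p1 or p1)))):
    F ((p2 or p4) implies ((p3 or p2) iff (not p1 or p1))): α-rule — add T (p2 or p4), F ((p3 or p2) iff (not p1 or p1)).
    T (p2 or p4): β-rule — branch into T p2  //  T p4.
      branch 1.1 (add T p2):
        F ((p3 or p2) iff (not p1 or p1)): β-rule — branch into T (p3 or p2), F (not p1 or p1)  //  F (p3 or p2), T (not p1 or p1).
          branch 1.1.1 (add T (p3 or p2), F (not p1 or p1)):
            F (not p1 or p1): α-rule — add F not p1, F p1.
            × closes — contains both p1 and not p1.
          branch 1.1.2 (add F (p3 or p2), T (not p1 or p1)):
            F (p3 or p2): α-rule — add F p3, F p2.
            × closes — contains both p2 and not p2.
      branch 1.2 (add T p4):
        F ((p3 or p2) iff (not p1 or p1)): β-rule — branch into T (p3 or p2), F (not p1 or p1)  //  F (p3 or p2), T (not p1 or p1).
          branch 1.2.1 (add T (p3 or p2), F (not p1 or p1)):
            F (not p1 or p1): α-rule — add F not p1, F p1.
            × closes — contains both p1 and not p1.
          branch 1.2.2 (add F (p3 or p2), T (not p1 or p1)):
            F (p3 or p2): α-rule — add F p3, F p2.
            T (not p1 or p1): β-rule — branch into T not p1  //  T p1.
              branch 1.2.2.1 (add T not p1):
                ○ open, literals {p1=0, p2=0, p3=0, p4=1}.
              branch 1.2.2.2 (add T p1):
                ○ open, literals {p1=1, p2=0, p3=0, p4=1}.
  branch 2 (add T (not p4 and p4)):
    T (not p4 and p4): α-rule — add T not p4, T p4.
    × closes — contains both p4 and not p4.
4 branches closed, 2 open.
Each open branch fixes some atoms; the unmentioned ones are free. Counting distinct full assignments: branch {p1=0, p2=0, p3=0, p4=1} (none free) contributes 1 new; branch {p1=1, p2=0, p3=0, p4=1} (none free) contributes 1 new. Total: 2.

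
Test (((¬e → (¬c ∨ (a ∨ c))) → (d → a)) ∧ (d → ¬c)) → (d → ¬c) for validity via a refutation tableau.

Assume the negation and expand:
Initial set: {¬((((¬e → (¬c ∨ (a ∨ c))) → (d → a)) ∧ (d → ¬c)) → (d → ¬c))}.
¬((((¬e → (¬c ∨ (a ∨ c))) → (d → a)) ∧ (d → ¬c)) → (d → ¬c)): α-rule — add (((¬e → (¬c ∨ (a ∨ c))) → (d → a)) ∧ (d → ¬c)), ¬(d → ¬c).
(((¬e → (¬c ∨ (a ∨ c))) → (d → a)) ∧ (d → ¬c)): α-rule — add ((¬e → (¬c ∨ (a ∨ c))) → (d → a)), (d → ¬c).
¬(d → ¬c): α-rule — add d, ¬¬c.
((¬e → (¬c ∨ (a ∨ c))) → (d → a)): β-rule — branch into ¬(¬e → (¬c ∨ (a ∨ c)))  //  (d → a).
  branch 1 (add ¬(¬e → (¬c ∨ (a ∨ c)))):
    ¬(¬e → (¬c ∨ (a ∨ c))): α-rule — add ¬e, ¬(¬c ∨ (a ∨ c)).
    ¬(¬c ∨ (a ∨ c)): α-rule — add ¬¬c, ¬(a ∨ c).
    ¬(a ∨ c): α-rule — add ¬a, ¬c.
    × closes — contains both c and ¬c.
  branch 2 (add (d → a)):
    (d → ¬c): β-rule — branch into ¬d  //  ¬c.
      branch 2.1 (add ¬d):
        × closes — contains both d and ¬d.
      branch 2.2 (add ¬c):
        × closes — contains both c and ¬c.
All 3 branches close.
Every branch closed, so the negation is unsatisfiable and the formula is valid.

Valid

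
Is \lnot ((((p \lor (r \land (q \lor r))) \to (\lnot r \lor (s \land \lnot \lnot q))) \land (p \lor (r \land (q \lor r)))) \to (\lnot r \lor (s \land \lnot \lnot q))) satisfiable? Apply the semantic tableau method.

Initial set: {\lnot ((((p \lor (r \land (q \lor r))) \to (\lnot r \lor (s \land \lnot \lnot q))) \land (p \lor (r \land (q \lor r)))) \to (\lnot r \lor (s \land \lnot \lnot q)))}.
\lnot ((((p \lor (r \land (q \lor r))) \to (\lnot r \lor (s \land \lnot \lnot q))) \land (p \lor (r \land (q \lor r)))) \to (\lnot r \lor (s \land \lnot \lnot q))): α-rule — add (((p \lor (r \land (q \lor r))) \to (\lnot r \lor (s \land \lnot \lnot q))) \land (p \lor (r \land (q \lor r)))), \lnot (\lnot r \lor (s \land \lnot \lnot q)).
(((p \lor (r \land (q \lor r))) \to (\lnot r \lor (s \land \lnot \lnot q))) \land (p \lor (r \land (q \lor r)))): α-rule — add ((p \lor (r \land (q \lor r))) \to (\lnot r \lor (s \land \lnot \lnot q))), (p \lor (r \land (q \lor r))).
\lnot (\lnot r \lor (s \land \lnot \lnot q)): α-rule — add \lnot \lnot r, \lnot (s \land \lnot \lnot q).
((p \lor (r \land (q \lor r))) \to (\lnot r \lor (s \land \lnot \lnot q))): β-rule — branch into \lnot (p \lor (r \land (q \lor r)))  //  (\lnot r \lor (s \land \lnot \lnot q)).
  branch 1 (add \lnot (p \lor (r \land (q \lor r)))):
    \lnot (p \lor (r \land (q \lor r))): α-rule — add \lnot p, \lnot (r \land (q \lor r)).
    (p \lor (r \land (q \lor r))): β-rule — branch into p  //  (r \land (q \lor r)).
      branch 1.1 (add p):
        × closes — contains both p and \lnot p.
      branch 1.2 (add (r \land (q \lor r))):
        (r \land (q \lor r)): α-rule — add r, (q \lor r).
        \lnot (s \land \lnot \lnot q): β-rule — branch into \lnot s  //  \lnot \lnot \lnot q.
          branch 1.2.1 (add \lnot s):
            \lnot (r \land (q \lor r)): β-rule — branch into \lnot r  //  \lnot (q \lor r).
              branch 1.2.1.1 (add \lnot r):
                × closes — contains both r and \lnot r.
              branch 1.2.1.2 (add \lnot (q \lor r)):
                \lnot (q \lor r): α-rule — add \lnot q, \lnot r.
                × closes — contains both r and \lnot r.
          branch 1.2.2 (add \lnot \lnot \lnot q):
            \lnot \lnot \lnot q: drop double negation, giving \lnot q.
            \lnot (r \land (q \lor r)): β-rule — branch into \lnot r  //  \lnot (q \lor r).
              branch 1.2.2.1 (add \lnot r):
                × closes — contains both r and \lnot r.
              branch 1.2.2.2 (add \lnot (q \lor r)):
                \lnot (q \lor r): α-rule — add \lnot q, \lnot r.
                × closes — contains both r and \lnot r.
  branch 2 (add (\lnot r \lor (s \land \lnot \lnot q))):
    (p \lor (r \land (q \lor r))): β-rule — branch into p  //  (r \land (q \lor r)).
      branch 2.1 (add p):
        \lnot (s \land \lnot \lnot q): β-rule — branch into \lnot s  //  \lnot \lnot \lnot q.
          branch 2.1.1 (add \lnot s):
            (\lnot r \lor (s \land \lnot \lnot q)): β-rule — branch into \lnot r  //  (s \land \lnot \lnot q).
              branch 2.1.1.1 (add \lnot r):
                × closes — contains both r and \lnot r.
              branch 2.1.1.2 (add (s \land \lnot \lnot q)):
                (s \land \lnot \lnot q): α-rule — add s, \lnot \lnot q.
                × closes — contains both s and \lnot s.
          branch 2.1.2 (add \lnot \lnot \lnot q):
            \lnot \lnot \lnot q: drop double negation, giving \lnot q.
            (\lnot r \lor (s \land \lnot \lnot q)): β-rule — branch into \lnot r  //  (s \land \lnot \lnot q).
              branch 2.1.2.1 (add \lnot r):
                × closes — contains both r and \lnot r.
              branch 2.1.2.2 (add (s \land \lnot \lnot q)):
                (s \land \lnot \lnot q): α-rule — add s, \lnot \lnot q.
                \lnot \lnot q: drop double negation, giving q.
                × closes — contains both q and \lnot q.
      branch 2.2 (add (r \land (q \lor r))):
        (r \land (q \lor r)): α-rule — add r, (q \lor r).
        \lnot (s \land \lnot \lnot q): β-rule — branch into \lnot s  //  \lnot \lnot \lnot q.
          branch 2.2.1 (add \lnot s):
            (\lnot r \lor (s \land \lnot \lnot q)): β-rule — branch into \lnot r  //  (s \land \lnot \lnot q).
              branch 2.2.1.1 (add \lnot r):
                × closes — contains both r and \lnot r.
              branch 2.2.1.2 (add (s \land \lnot \lnot q)):
                (s \land \lnot \lnot q): α-rule — add s, \lnot \lnot q.
                × closes — contains both s and \lnot s.
          branch 2.2.2 (add \lnot \lnot \lnot q):
            \lnot \lnot \lnot q: drop double negation, giving \lnot q.
            (\lnot r \lor (s \land \lnot \lnot q)): β-rule — branch into \lnot r  //  (s \land \lnot \lnot q).
              branch 2.2.2.1 (add \lnot r):
                × closes — contains both r and \lnot r.
              branch 2.2.2.2 (add (s \land \lnot \lnot q)):
                (s \land \lnot \lnot q): α-rule — add s, \lnot \lnot q.
                \lnot \lnot q: drop double negation, giving q.
                × closes — contains both q and \lnot q.
All 13 branches close.
Every branch closed; the formula is unsatisfiable.

Unsatisfiable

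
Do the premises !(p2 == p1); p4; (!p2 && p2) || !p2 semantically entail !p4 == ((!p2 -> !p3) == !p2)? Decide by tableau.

Initial set: {!(p2 == p1); p4; ((!p2 && p2) || !p2); !(!p4 == ((!p2 -> !p3) == !p2))}.
!(p2 == p1): β-rule — branch into p2, !p1  //  !p2, p1.
  branch 1 (add p2, !p1):
    ((!p2 && p2) || !p2): β-rule — branch into (!p2 && p2)  //  !p2.
      branch 1.1 (add (!p2 && p2)):
        (!p2 && p2): α-rule — add !p2, p2.
        × closes — contains both p2 and !p2.
      branch 1.2 (add !p2):
        × closes — contains both p2 and !p2.
  branch 2 (add !p2, p1):
    ((!p2 && p2) || !p2): β-rule — branch into (!p2 && p2)  //  !p2.
      branch 2.1 (add (!p2 && p2)):
        (!p2 && p2): α-rule — add !p2, p2.
        × closes — contains both p2 and !p2.
      branch 2.2 (add !p2):
        !(!p4 == ((!p2 -> !p3) == !p2)): β-rule — branch into !p4, !((!p2 -> !p3) == !p2)  //  !!p4, ((!p2 -> !p3) == !p2).
          branch 2.2.1 (add !p4, !((!p2 -> !p3) == !p2)):
            × closes — contains both p4 and !p4.
          branch 2.2.2 (add !!p4, ((!p2 -> !p3) == !p2)):
            ((!p2 -> !p3) == !p2): β-rule — branch into (!p2 -> !p3), !p2  //  !(!p2 -> !p3), !!p2.
              branch 2.2.2.1 (add (!p2 -> !p3), !p2):
                (!p2 -> !p3): β-rule — branch into !!p2  //  !p3.
                  branch 2.2.2.1.1 (add !!p2):
                    × closes — contains both p2 and !p2.
                  branch 2.2.2.1.2 (add !p3):
                    ○ open, literals {p1=1, p2=0, p3=0, p4=1}.
              branch 2.2.2.2 (add !(!p2 -> !p3), !!p2):
                × closes — contains both p2 and !p2.
6 branches closed, 1 open.
An open branch gives a countermodel: p1=1, p2=0, p3=0, p4=1 (unmentioned atoms arbitrary); the premises hold there but the conclusion fails.

No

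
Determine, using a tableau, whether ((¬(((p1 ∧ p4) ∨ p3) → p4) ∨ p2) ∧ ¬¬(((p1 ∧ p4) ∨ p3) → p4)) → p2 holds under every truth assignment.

Valid

Assume the negation and expand:
Initial set: {¬(((¬(((p1 ∧ p4) ∨ p3) → p4) ∨ p2) ∧ ¬¬(((p1 ∧ p4) ∨ p3) → p4)) → p2)}.
¬(((¬(((p1 ∧ p4) ∨ p3) → p4) ∨ p2) ∧ ¬¬(((p1 ∧ p4) ∨ p3) → p4)) → p2): α-rule — add ((¬(((p1 ∧ p4) ∨ p3) → p4) ∨ p2) ∧ ¬¬(((p1 ∧ p4) ∨ p3) → p4)), ¬p2.
((¬(((p1 ∧ p4) ∨ p3) → p4) ∨ p2) ∧ ¬¬(((p1 ∧ p4) ∨ p3) → p4)): α-rule — add (¬(((p1 ∧ p4) ∨ p3) → p4) ∨ p2), ¬¬(((p1 ∧ p4) ∨ p3) → p4).
¬¬(((p1 ∧ p4) ∨ p3) → p4): drop double negation, giving (((p1 ∧ p4) ∨ p3) → p4).
(¬(((p1 ∧ p4) ∨ p3) → p4) ∨ p2): β-rule — branch into ¬(((p1 ∧ p4) ∨ p3) → p4)  //  p2.
  branch 1 (add ¬(((p1 ∧ p4) ∨ p3) → p4)):
    ¬(((p1 ∧ p4) ∨ p3) → p4): α-rule — add ((p1 ∧ p4) ∨ p3), ¬p4.
    (((p1 ∧ p4) ∨ p3) → p4): β-rule — branch into ¬((p1 ∧ p4) ∨ p3)  //  p4.
      branch 1.1 (add ¬((p1 ∧ p4) ∨ p3)):
        ¬((p1 ∧ p4) ∨ p3): α-rule — add ¬(p1 ∧ p4), ¬p3.
        ((p1 ∧ p4) ∨ p3): β-rule — branch into (p1 ∧ p4)  //  p3.
          branch 1.1.1 (add (p1 ∧ p4)):
            (p1 ∧ p4): α-rule — add p1, p4.
            × closes — contains both p4 and ¬p4.
          branch 1.1.2 (add p3):
            × closes — contains both p3 and ¬p3.
      branch 1.2 (add p4):
        × closes — contains both p4 and ¬p4.
  branch 2 (add p2):
    × closes — contains both p2 and ¬p2.
All 4 branches close.
Every branch closed, so the negation is unsatisfiable and the formula is valid.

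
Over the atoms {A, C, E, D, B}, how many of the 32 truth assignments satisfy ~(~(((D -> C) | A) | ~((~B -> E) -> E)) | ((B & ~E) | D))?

12

Initial set: {~(~(((D -> C) | A) | ~((~B -> E) -> E)) | ((B & ~E) | D))}.
~(~(((D -> C) | A) | ~((~B -> E) -> E)) | ((B & ~E) | D)): α-rule — add ~~(((D -> C) | A) | ~((~B -> E) -> E)), ~((B & ~E) | D).
~((B & ~E) | D): α-rule — add ~(B & ~E), ~D.
~~(((D -> C) | A) | ~((~B -> E) -> E)): β-rule — branch into ((D -> C) | A)  //  ~((~B -> E) -> E).
  branch 1 (add ((D -> C) | A)):
    ~(B & ~E): β-rule — branch into ~B  //  ~~E.
      branch 1.1 (add ~B):
        ((D -> C) | A): β-rule — branch into (D -> C)  //  A.
          branch 1.1.1 (add (D -> C)):
            (D -> C): β-rule — branch into ~D  //  C.
              branch 1.1.1.1 (add ~D):
                ○ open, literals {B=false, D=false}.
              branch 1.1.1.2 (add C):
                ○ open, literals {B=false, C=true, D=false}.
          branch 1.1.2 (add A):
            ○ open, literals {A=true, B=false, D=false}.
      branch 1.2 (add ~~E):
        ((D -> C) | A): β-rule — branch into (D -> C)  //  A.
          branch 1.2.1 (add (D -> C)):
            (D -> C): β-rule — branch into ~D  //  C.
              branch 1.2.1.1 (add ~D):
                ○ open, literals {D=false, E=true}.
              branch 1.2.1.2 (add C):
                ○ open, literals {C=true, D=false, E=true}.
          branch 1.2.2 (add A):
            ○ open, literals {A=true, D=false, E=true}.
  branch 2 (add ~((~B -> E) -> E)):
    ~((~B -> E) -> E): α-rule — add (~B -> E), ~E.
    ~(B & ~E): β-rule — branch into ~B  //  ~~E.
      branch 2.1 (add ~B):
        (~B -> E): β-rule — branch into ~~B  //  E.
          branch 2.1.1 (add ~~B):
            × closes — contains both B and ~B.
          branch 2.1.2 (add E):
            × closes — contains both E and ~E.
      branch 2.2 (add ~~E):
        × closes — contains both E and ~E.
3 branches closed, 6 open.
Each open branch fixes some atoms; the unmentioned ones are free. Counting distinct full assignments: branch {B=false, D=false} (A, C, E) contributes 8 new; branch {B=false, C=true, D=false} (A, E) contributes 0 new; branch {A=true, B=false, D=false} (C, E) contributes 0 new; branch {D=false, E=true} (A, C, B) contributes 4 new; branch {C=true, D=false, E=true} (A, B) contributes 0 new; branch {A=true, D=false, E=true} (C, B) contributes 0 new. Total: 12.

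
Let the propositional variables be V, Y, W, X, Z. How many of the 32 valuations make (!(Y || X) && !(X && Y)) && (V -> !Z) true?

6

Initial set: {((!(Y || X) && !(X && Y)) && (V -> !Z))}.
((!(Y || X) && !(X && Y)) && (V -> !Z)): α-rule — add (!(Y || X) && !(X && Y)), (V -> !Z).
(!(Y || X) && !(X && Y)): α-rule — add !(Y || X), !(X && Y).
!(Y || X): α-rule — add !Y, !X.
(V -> !Z): β-rule — branch into !V  //  !Z.
  branch 1 (add !V):
    !(X && Y): β-rule — branch into !X  //  !Y.
      branch 1.1 (add !X):
        ○ open, literals {V=0, X=0, Y=0}.
      branch 1.2 (add !Y):
        ○ open, literals {V=0, X=0, Y=0}.
  branch 2 (add !Z):
    !(X && Y): β-rule — branch into !X  //  !Y.
      branch 2.1 (add !X):
        ○ open, literals {X=0, Y=0, Z=0}.
      branch 2.2 (add !Y):
        ○ open, literals {X=0, Y=0, Z=0}.
0 branches closed, 4 open.
Each open branch fixes some atoms; the unmentioned ones are free. Counting distinct full assignments: branch {V=0, X=0, Y=0} (W, Z) contributes 4 new; branch {V=0, X=0, Y=0} (W, Z) contributes 0 new; branch {X=0, Y=0, Z=0} (V, W) contributes 2 new; branch {X=0, Y=0, Z=0} (V, W) contributes 0 new. Total: 6.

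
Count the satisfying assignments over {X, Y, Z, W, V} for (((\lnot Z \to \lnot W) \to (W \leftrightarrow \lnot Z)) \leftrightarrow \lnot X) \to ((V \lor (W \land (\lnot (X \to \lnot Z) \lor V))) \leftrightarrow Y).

Initial set: {((((\lnot Z \to \lnot W) \to (W \leftrightarrow \lnot Z)) \leftrightarrow \lnot X) \to ((V \lor (W \land (\lnot (X \to \lnot Z) \lor V))) \leftrightarrow Y))}.
((((\lnot Z \to \lnot W) \to (W \leftrightarrow \lnot Z)) \leftrightarrow \lnot X) \to ((V \lor (W \land (\lnot (X \to \lnot Z) \lor V))) \leftrightarrow Y)): β-rule — branch into \lnot (((\lnot Z \to \lnot W) \to (W \leftrightarrow \lnot Z)) \leftrightarrow \lnot X)  //  ((V \lor (W \land (\lnot (X \to \lnot Z) \lor V))) \leftrightarrow Y).
  branch 1 (add \lnot (((\lnot Z \to \lnot W) \to (W \leftrightarrow \lnot Z)) \leftrightarrow \lnot X)):
    \lnot (((\lnot Z \to \lnot W) \to (W \leftrightarrow \lnot Z)) \leftrightarrow \lnot X): β-rule — branch into ((\lnot Z \to \lnot W) \to (W \leftrightarrow \lnot Z)), \lnot \lnot X  //  \lnot ((\lnot Z \to \lnot W) \to (W \leftrightarrow \lnot Z)), \lnot X.
      branch 1.1 (add ((\lnot Z \to \lnot W) \to (W \leftrightarrow \lnot Z)), \lnot \lnot X):
        ((\lnot Z \to \lnot W) \to (W \leftrightarrow \lnot Z)): β-rule — branch into \lnot (\lnot Z \to \lnot W)  //  (W \leftrightarrow \lnot Z).
          branch 1.1.1 (add \lnot (\lnot Z \to \lnot W)):
            \lnot (\lnot Z \to \lnot W): α-rule — add \lnot Z, \lnot \lnot W.
            ○ open, literals {W=1, X=1, Z=0}.
          branch 1.1.2 (add (W \leftrightarrow \lnot Z)):
            (W \leftrightarrow \lnot Z): β-rule — branch into W, \lnot Z  //  \lnot W, \lnot \lnot Z.
              branch 1.1.2.1 (add W, \lnot Z):
                ○ open, literals {W=1, X=1, Z=0}.
              branch 1.1.2.2 (add \lnot W, \lnot \lnot Z):
                ○ open, literals {W=0, X=1, Z=1}.
      branch 1.2 (add \lnot ((\lnot Z \to \lnot W) \to (W \leftrightarrow \lnot Z)), \lnot X):
        \lnot ((\lnot Z \to \lnot W) \to (W \leftrightarrow \lnot Z)): α-rule — add (\lnot Z \to \lnot W), \lnot (W \leftrightarrow \lnot Z).
        (\lnot Z \to \lnot W): β-rule — branch into \lnot \lnot Z  //  \lnot W.
          branch 1.2.1 (add \lnot \lnot Z):
            \lnot (W \leftrightarrow \lnot Z): β-rule — branch into W, \lnot \lnot Z  //  \lnot W, \lnot Z.
              branch 1.2.1.1 (add W, \lnot \lnot Z):
                ○ open, literals {W=1, X=0, Z=1}.
              branch 1.2.1.2 (add \lnot W, \lnot Z):
                × closes — contains both Z and \lnot Z.
          branch 1.2.2 (add \lnot W):
            \lnot (W \leftrightarrow \lnot Z): β-rule — branch into W, \lnot \lnot Z  //  \lnot W, \lnot Z.
              branch 1.2.2.1 (add W, \lnot \lnot Z):
                × closes — contains both W and \lnot W.
              branch 1.2.2.2 (add \lnot W, \lnot Z):
                ○ open, literals {W=0, X=0, Z=0}.
  branch 2 (add ((V \lor (W \land (\lnot (X \to \lnot Z) \lor V))) \leftrightarrow Y)):
    ((V \lor (W \land (\lnot (X \to \lnot Z) \lor V))) \leftrightarrow Y): β-rule — branch into (V \lor (W \land (\lnot (X \to \lnot Z) \lor V))), Y  //  \lnot (V \lor (W \land (\lnot (X \to \lnot Z) \lor V))), \lnot Y.
      branch 2.1 (add (V \lor (W \land (\lnot (X \to \lnot Z) \lor V))), Y):
        (V \lor (W \land (\lnot (X \to \lnot Z) \lor V))): β-rule — branch into V  //  (W \land (\lnot (X \to \lnot Z) \lor V)).
          branch 2.1.1 (add V):
            ○ open, literals {V=1, Y=1}.
          branch 2.1.2 (add (W \land (\lnot (X \to \lnot Z) \lor V))):
            (W \land (\lnot (X \to \lnot Z) \lor V)): α-rule — add W, (\lnot (X \to \lnot Z) \lor V).
            (\lnot (X \to \lnot Z) \lor V): β-rule — branch into \lnot (X \to \lnot Z)  //  V.
              branch 2.1.2.1 (add \lnot (X \to \lnot Z)):
                \lnot (X \to \lnot Z): α-rule — add X, \lnot \lnot Z.
                ○ open, literals {W=1, X=1, Y=1, Z=1}.
              branch 2.1.2.2 (add V):
                ○ open, literals {V=1, W=1, Y=1}.
      branch 2.2 (add \lnot (V \lor (W \land (\lnot (X \to \lnot Z) \lor V))), \lnot Y):
        \lnot (V \lor (W \land (\lnot (X \to \lnot Z) \lor V))): α-rule — add \lnot V, \lnot (W \land (\lnot (X \to \lnot Z) \lor V)).
        \lnot (W \land (\lnot (X \to \lnot Z) \lor V)): β-rule — branch into \lnot W  //  \lnot (\lnot (X \to \lnot Z) \lor V).
          branch 2.2.1 (add \lnot W):
            ○ open, literals {V=0, W=0, Y=0}.
          branch 2.2.2 (add \lnot (\lnot (X \to \lnot Z) \lor V)):
            \lnot (\lnot (X \to \lnot Z) \lor V): α-rule — add \lnot \lnot (X \to \lnot Z), \lnot V.
            \lnot \lnot (X \to \lnot Z): β-rule — branch into \lnot X  //  \lnot Z.
              branch 2.2.2.1 (add \lnot X):
                ○ open, literals {V=0, X=0, Y=0}.
              branch 2.2.2.2 (add \lnot Z):
                ○ open, literals {V=0, Y=0, Z=0}.
2 branches closed, 11 open.
Each open branch fixes some atoms; the unmentioned ones are free. Counting distinct full assignments: branch {W=1, X=1, Z=0} (Y, V) contributes 4 new; branch {W=1, X=1, Z=0} (Y, V) contributes 0 new; branch {W=0, X=1, Z=1} (Y, V) contributes 4 new; branch {W=1, X=0, Z=1} (Y, V) contributes 4 new; branch {W=0, X=0, Z=0} (Y, V) contributes 4 new; branch {V=1, Y=1} (X, Z, W) contributes 4 new; branch {W=1, X=1, Y=1, Z=1} (V) contributes 1 new; branch {V=1, W=1, Y=1} (X, Z) contributes 0 new; branch {V=0, W=0, Y=0} (X, Z) contributes 2 new; branch {V=0, X=0, Y=0} (Z, W) contributes 1 new; branch {V=0, Y=0, Z=0} (X, W) contributes 0 new. Total: 24.

24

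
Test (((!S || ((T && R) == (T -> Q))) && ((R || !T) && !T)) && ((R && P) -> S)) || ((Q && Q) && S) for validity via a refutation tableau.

Not valid

Assume the negation and expand:
Initial set: {!((((!S || ((T && R) == (T -> Q))) && ((R || !T) && !T)) && ((R && P) -> S)) || ((Q && Q) && S))}.
!((((!S || ((T && R) == (T -> Q))) && ((R || !T) && !T)) && ((R && P) -> S)) || ((Q && Q) && S)): α-rule — add !(((!S || ((T && R) == (T -> Q))) && ((R || !T) && !T)) && ((R && P) -> S)), !((Q && Q) && S).
!(((!S || ((T && R) == (T -> Q))) && ((R || !T) && !T)) && ((R && P) -> S)): β-rule — branch into !((!S || ((T && R) == (T -> Q))) && ((R || !T) && !T))  //  !((R && P) -> S).
  branch 1 (add !((!S || ((T && R) == (T -> Q))) && ((R || !T) && !T))):
    !((Q && Q) && S): β-rule — branch into !(Q && Q)  //  !S.
      branch 1.1 (add !(Q && Q)):
        !((!S || ((T && R) == (T -> Q))) && ((R || !T) && !T)): β-rule — branch into !(!S || ((T && R) == (T -> Q)))  //  !((R || !T) && !T).
          branch 1.1.1 (add !(!S || ((T && R) == (T -> Q)))):
            !(!S || ((T && R) == (T -> Q))): α-rule — add !!S, !((T && R) == (T -> Q)).
            !(Q && Q): β-rule — branch into !Q  //  !Q.
              branch 1.1.1.1 (add !Q):
                !((T && R) == (T -> Q)): β-rule — branch into (T && R), !(T -> Q)  //  !(T && R), (T -> Q).
                  branch 1.1.1.1.1 (add (T && R), !(T -> Q)):
                    (T && R): α-rule — add T, R.
                    !(T -> Q): α-rule — add T, !Q.
                    ○ open, literals {Q=0, R=1, S=1, T=1}.
                  branch 1.1.1.1.2 (add !(T && R), (T -> Q)):
                    !(T && R): β-rule — branch into !T  //  !R.
                      branch 1.1.1.1.2.1 (add !T):
                        (T -> Q): β-rule — branch into !T  //  Q.
                          branch 1.1.1.1.2.1.1 (add !T):
                            ○ open, literals {Q=0, S=1, T=0}.
                          branch 1.1.1.1.2.1.2 (add Q):
                            × closes — contains both Q and !Q.
                      branch 1.1.1.1.2.2 (add !R):
                        (T -> Q): β-rule — branch into !T  //  Q.
                          branch 1.1.1.1.2.2.1 (add !T):
                            ○ open, literals {Q=0, R=0, S=1, T=0}.
                          branch 1.1.1.1.2.2.2 (add Q):
                            × closes — contains both Q and !Q.
              branch 1.1.1.2 (add !Q):
                !((T && R) == (T -> Q)): β-rule — branch into (T && R), !(T -> Q)  //  !(T && R), (T -> Q).
                  branch 1.1.1.2.1 (add (T && R), !(T -> Q)):
                    (T && R): α-rule — add T, R.
                    !(T -> Q): α-rule — add T, !Q.
                    ○ open, literals {Q=0, R=1, S=1, T=1}.
                  branch 1.1.1.2.2 (add !(T && R), (T -> Q)):
                    !(T && R): β-rule — branch into !T  //  !R.
                      branch 1.1.1.2.2.1 (add !T):
                        (T -> Q): β-rule — branch into !T  //  Q.
                          branch 1.1.1.2.2.1.1 (add !T):
                            ○ open, literals {Q=0, S=1, T=0}.
                          branch 1.1.1.2.2.1.2 (add Q):
                            × closes — contains both Q and !Q.
                      branch 1.1.1.2.2.2 (add !R):
                        (T -> Q): β-rule — branch into !T  //  Q.
                          branch 1.1.1.2.2.2.1 (add !T):
                            ○ open, literals {Q=0, R=0, S=1, T=0}.
                          branch 1.1.1.2.2.2.2 (add Q):
                            × closes — contains both Q and !Q.
          branch 1.1.2 (add !((R || !T) && !T)):
            !(Q && Q): β-rule — branch into !Q  //  !Q.
              branch 1.1.2.1 (add !Q):
                !((R || !T) && !T): β-rule — branch into !(R || !T)  //  !!T.
                  branch 1.1.2.1.1 (add !(R || !T)):
                    !(R || !T): α-rule — add !R, !!T.
                    ○ open, literals {Q=0, R=0, T=1}.
                  branch 1.1.2.1.2 (add !!T):
                    ○ open, literals {Q=0, T=1}.
              branch 1.1.2.2 (add !Q):
                !((R || !T) && !T): β-rule — branch into !(R || !T)  //  !!T.
                  branch 1.1.2.2.1 (add !(R || !T)):
                    !(R || !T): α-rule — add !R, !!T.
                    ○ open, literals {Q=0, R=0, T=1}.
                  branch 1.1.2.2.2 (add !!T):
                    ○ open, literals {Q=0, T=1}.
      branch 1.2 (add !S):
        !((!S || ((T && R) == (T -> Q))) && ((R || !T) && !T)): β-rule — branch into !(!S || ((T && R) == (T -> Q)))  //  !((R || !T) && !T).
          branch 1.2.1 (add !(!S || ((T && R) == (T -> Q)))):
            !(!S || ((T && R) == (T -> Q))): α-rule — add !!S, !((T && R) == (T -> Q)).
            × closes — contains both S and !S.
          branch 1.2.2 (add !((R || !T) && !T)):
            !((R || !T) && !T): β-rule — branch into !(R || !T)  //  !!T.
              branch 1.2.2.1 (add !(R || !T)):
                !(R || !T): α-rule — add !R, !!T.
                ○ open, literals {R=0, S=0, T=1}.
              branch 1.2.2.2 (add !!T):
                ○ open, literals {S=0, T=1}.
  branch 2 (add !((R && P) -> S)):
    !((R && P) -> S): α-rule — add (R && P), !S.
    (R && P): α-rule — add R, P.
    !((Q && Q) && S): β-rule — branch into !(Q && Q)  //  !S.
      branch 2.1 (add !(Q && Q)):
        !(Q && Q): β-rule — branch into !Q  //  !Q.
          branch 2.1.1 (add !Q):
            ○ open, literals {P=1, Q=0, R=1, S=0}.
          branch 2.1.2 (add !Q):
            ○ open, literals {P=1, Q=0, R=1, S=0}.
      branch 2.2 (add !S):
        ○ open, literals {P=1, R=1, S=0}.
5 branches closed, 15 open.
An open branch gives a countermodel: Q=0, R=1, S=1, T=1 (unmentioned atoms arbitrary); under it the original formula is false.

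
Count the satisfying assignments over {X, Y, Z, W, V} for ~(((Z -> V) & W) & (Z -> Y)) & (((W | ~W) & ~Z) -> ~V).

18

Initial set: {(~(((Z -> V) & W) & (Z -> Y)) & (((W | ~W) & ~Z) -> ~V))}.
(~(((Z -> V) & W) & (Z -> Y)) & (((W | ~W) & ~Z) -> ~V)): α-rule — add ~(((Z -> V) & W) & (Z -> Y)), (((W | ~W) & ~Z) -> ~V).
~(((Z -> V) & W) & (Z -> Y)): β-rule — branch into ~((Z -> V) & W)  //  ~(Z -> Y).
  branch 1 (add ~((Z -> V) & W)):
    (((W | ~W) & ~Z) -> ~V): β-rule — branch into ~((W | ~W) & ~Z)  //  ~V.
      branch 1.1 (add ~((W | ~W) & ~Z)):
        ~((Z -> V) & W): β-rule — branch into ~(Z -> V)  //  ~W.
          branch 1.1.1 (add ~(Z -> V)):
            ~(Z -> V): α-rule — add Z, ~V.
            ~((W | ~W) & ~Z): β-rule — branch into ~(W | ~W)  //  ~~Z.
              branch 1.1.1.1 (add ~(W | ~W)):
                ~(W | ~W): α-rule — add ~W, ~~W.
                × closes — contains both W and ~W.
              branch 1.1.1.2 (add ~~Z):
                ○ open, literals {V=F, Z=T}.
          branch 1.1.2 (add ~W):
            ~((W | ~W) & ~Z): β-rule — branch into ~(W | ~W)  //  ~~Z.
              branch 1.1.2.1 (add ~(W | ~W)):
                ~(W | ~W): α-rule — add ~W, ~~W.
                × closes — contains both W and ~W.
              branch 1.1.2.2 (add ~~Z):
                ○ open, literals {W=F, Z=T}.
      branch 1.2 (add ~V):
        ~((Z -> V) & W): β-rule — branch into ~(Z -> V)  //  ~W.
          branch 1.2.1 (add ~(Z -> V)):
            ~(Z -> V): α-rule — add Z, ~V.
            ○ open, literals {V=F, Z=T}.
          branch 1.2.2 (add ~W):
            ○ open, literals {V=F, W=F}.
  branch 2 (add ~(Z -> Y)):
    ~(Z -> Y): α-rule — add Z, ~Y.
    (((W | ~W) & ~Z) -> ~V): β-rule — branch into ~((W | ~W) & ~Z)  //  ~V.
      branch 2.1 (add ~((W | ~W) & ~Z)):
        ~((W | ~W) & ~Z): β-rule — branch into ~(W | ~W)  //  ~~Z.
          branch 2.1.1 (add ~(W | ~W)):
            ~(W | ~W): α-rule — add ~W, ~~W.
            × closes — contains both W and ~W.
          branch 2.1.2 (add ~~Z):
            ○ open, literals {Y=F, Z=T}.
      branch 2.2 (add ~V):
        ○ open, literals {V=F, Y=F, Z=T}.
3 branches closed, 6 open.
Each open branch fixes some atoms; the unmentioned ones are free. Counting distinct full assignments: branch {V=F, Z=T} (X, Y, W) contributes 8 new; branch {W=F, Z=T} (X, Y, V) contributes 4 new; branch {V=F, Z=T} (X, Y, W) contributes 0 new; branch {V=F, W=F} (X, Y, Z) contributes 4 new; branch {Y=F, Z=T} (X, W, V) contributes 2 new; branch {V=F, Y=F, Z=T} (X, W) contributes 0 new. Total: 18.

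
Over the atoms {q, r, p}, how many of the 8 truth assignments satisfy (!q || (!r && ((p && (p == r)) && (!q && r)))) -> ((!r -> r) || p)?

7

Initial set: {T ((!q || (!r && ((p && (p == r)) && (!q && r)))) -> ((!r -> r) || p))}.
T ((!q || (!r && ((p && (p == r)) && (!q && r)))) -> ((!r -> r) || p)): β-rule — branch into F (!q || (!r && ((p && (p == r)) && (!q && r))))  //  T ((!r -> r) || p).
  branch 1 (add F (!q || (!r && ((p && (p == r)) && (!q && r))))):
    F (!q || (!r && ((p && (p == r)) && (!q && r)))): α-rule — add F !q, F (!r && ((p && (p == r)) && (!q && r))).
    F (!r && ((p && (p == r)) && (!q && r))): β-rule — branch into F !r  //  F ((p && (p == r)) && (!q && r)).
      branch 1.1 (add F !r):
        ○ open, literals {q=T, r=T}.
      branch 1.2 (add F ((p && (p == r)) && (!q && r))):
        F ((p && (p == r)) && (!q && r)): β-rule — branch into F (p && (p == r))  //  F (!q && r).
          branch 1.2.1 (add F (p && (p == r))):
            F (p && (p == r)): β-rule — branch into F p  //  F (p == r).
              branch 1.2.1.1 (add F p):
                ○ open, literals {p=F, q=T}.
              branch 1.2.1.2 (add F (p == r)):
                F (p == r): β-rule — branch into T p, F r  //  F p, T r.
                  branch 1.2.1.2.1 (add T p, F r):
                    ○ open, literals {p=T, q=T, r=F}.
                  branch 1.2.1.2.2 (add F p, T r):
                    ○ open, literals {p=F, q=T, r=T}.
          branch 1.2.2 (add F (!q && r)):
            F (!q && r): β-rule — branch into F !q  //  F r.
              branch 1.2.2.1 (add F !q):
                ○ open, literals {q=T}.
              branch 1.2.2.2 (add F r):
                ○ open, literals {q=T, r=F}.
  branch 2 (add T ((!r -> r) || p)):
    T ((!r -> r) || p): β-rule — branch into T (!r -> r)  //  T p.
      branch 2.1 (add T (!r -> r)):
        T (!r -> r): β-rule — branch into F !r  //  T r.
          branch 2.1.1 (add F !r):
            ○ open, literals {r=T}.
          branch 2.1.2 (add T r):
            ○ open, literals {r=T}.
      branch 2.2 (add T p):
        ○ open, literals {p=T}.
0 branches closed, 9 open.
Each open branch fixes some atoms; the unmentioned ones are free. Counting distinct full assignments: branch {q=T, r=T} (p) contributes 2 new; branch {p=F, q=T} (r) contributes 1 new; branch {p=T, q=T, r=F} (none free) contributes 1 new; branch {p=F, q=T, r=T} (none free) contributes 0 new; branch {q=T} (r, p) contributes 0 new; branch {q=T, r=F} (p) contributes 0 new; branch {r=T} (q, p) contributes 2 new; branch {r=T} (q, p) contributes 0 new; branch {p=T} (q, r) contributes 1 new. Total: 7.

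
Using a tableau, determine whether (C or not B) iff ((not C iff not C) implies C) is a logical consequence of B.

Yes

Initial set: {B; not ((C or not B) iff ((not C iff not C) implies C))}.
not ((C or not B) iff ((not C iff not C) implies C)): β-rule — branch into (C or not B), not ((not C iff not C) implies C)  //  not (C or not B), ((not C iff not C) implies C).
  branch 1 (add (C or not B), not ((not C iff not C) implies C)):
    not ((not C iff not C) implies C): α-rule — add (not C iff not C), not C.
    (C or not B): β-rule — branch into C  //  not B.
      branch 1.1 (add C):
        × closes — contains both C and not C.
      branch 1.2 (add not B):
        × closes — contains both B and not B.
  branch 2 (add not (C or not B), ((not C iff not C) implies C)):
    not (C or not B): α-rule — add not C, not not B.
    ((not C iff not C) implies C): β-rule — branch into not (not C iff not C)  //  C.
      branch 2.1 (add not (not C iff not C)):
        not (not C iff not C): β-rule — branch into not C, not not C  //  not not C, not C.
          branch 2.1.1 (add not C, not not C):
            × closes — contains both C and not C.
          branch 2.1.2 (add not not C, not C):
            × closes — contains both C and not C.
      branch 2.2 (add C):
        × closes — contains both C and not C.
All 5 branches close.
Every branch closed, so the premises entail the conclusion.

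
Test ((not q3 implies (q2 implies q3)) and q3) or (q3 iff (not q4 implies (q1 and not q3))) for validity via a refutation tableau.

Not valid

Assume the negation and expand:
Initial set: {not (((not q3 implies (q2 implies q3)) and q3) or (q3 iff (not q4 implies (q1 and not q3))))}.
not (((not q3 implies (q2 implies q3)) and q3) or (q3 iff (not q4 implies (q1 and not q3)))): α-rule — add not ((not q3 implies (q2 implies q3)) and q3), not (q3 iff (not q4 implies (q1 and not q3))).
not ((not q3 implies (q2 implies q3)) and q3): β-rule — branch into not (not q3 implies (q2 implies q3))  //  not q3.
  branch 1 (add not (not q3 implies (q2 implies q3))):
    not (not q3 implies (q2 implies q3)): α-rule — add not q3, not (q2 implies q3).
    not (q2 implies q3): α-rule — add q2, not q3.
    not (q3 iff (not q4 implies (q1 and not q3))): β-rule — branch into q3, not (not q4 implies (q1 and not q3))  //  not q3, (not q4 implies (q1 and not q3)).
      branch 1.1 (add q3, not (not q4 implies (q1 and not q3))):
        × closes — contains both q3 and not q3.
      branch 1.2 (add not q3, (not q4 implies (q1 and not q3))):
        (not q4 implies (q1 and not q3)): β-rule — branch into not not q4  //  (q1 and not q3).
          branch 1.2.1 (add not not q4):
            ○ open, literals {q2=true, q3=false, q4=true}.
          branch 1.2.2 (add (q1 and not q3)):
            (q1 and not q3): α-rule — add q1, not q3.
            ○ open, literals {q1=true, q2=true, q3=false}.
  branch 2 (add not q3):
    not (q3 iff (not q4 implies (q1 and not q3))): β-rule — branch into q3, not (not q4 implies (q1 and not q3))  //  not q3, (not q4 implies (q1 and not q3)).
      branch 2.1 (add q3, not (not q4 implies (q1 and not q3))):
        × closes — contains both q3 and not q3.
      branch 2.2 (add not q3, (not q4 implies (q1 and not q3))):
        (not q4 implies (q1 and not q3)): β-rule — branch into not not q4  //  (q1 and not q3).
          branch 2.2.1 (add not not q4):
            ○ open, literals {q3=false, q4=true}.
          branch 2.2.2 (add (q1 and not q3)):
            (q1 and not q3): α-rule — add q1, not q3.
            ○ open, literals {q1=true, q3=false}.
2 branches closed, 4 open.
An open branch gives a countermodel: q2=true, q3=false, q4=true (unmentioned atoms arbitrary); under it the original formula is false.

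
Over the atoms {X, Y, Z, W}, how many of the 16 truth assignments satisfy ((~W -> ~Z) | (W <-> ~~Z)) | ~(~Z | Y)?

Initial set: {(((~W -> ~Z) | (W <-> ~~Z)) | ~(~Z | Y))}.
(((~W -> ~Z) | (W <-> ~~Z)) | ~(~Z | Y)): β-rule — branch into ((~W -> ~Z) | (W <-> ~~Z))  //  ~(~Z | Y).
  branch 1 (add ((~W -> ~Z) | (W <-> ~~Z))):
    ((~W -> ~Z) | (W <-> ~~Z)): β-rule — branch into (~W -> ~Z)  //  (W <-> ~~Z).
      branch 1.1 (add (~W -> ~Z)):
        (~W -> ~Z): β-rule — branch into ~~W  //  ~Z.
          branch 1.1.1 (add ~~W):
            ○ open, literals {W=T}.
          branch 1.1.2 (add ~Z):
            ○ open, literals {Z=F}.
      branch 1.2 (add (W <-> ~~Z)):
        (W <-> ~~Z): β-rule — branch into W, ~~Z  //  ~W, ~~~Z.
          branch 1.2.1 (add W, ~~Z):
            ~~Z: drop double negation, giving Z.
            ○ open, literals {W=T, Z=T}.
          branch 1.2.2 (add ~W, ~~~Z):
            ~~~Z: drop double negation, giving ~Z.
            ○ open, literals {W=F, Z=F}.
  branch 2 (add ~(~Z | Y)):
    ~(~Z | Y): α-rule — add ~~Z, ~Y.
    ○ open, literals {Y=F, Z=T}.
0 branches closed, 5 open.
Each open branch fixes some atoms; the unmentioned ones are free. Counting distinct full assignments: branch {W=T} (X, Y, Z) contributes 8 new; branch {Z=F} (X, Y, W) contributes 4 new; branch {W=T, Z=T} (X, Y) contributes 0 new; branch {W=F, Z=F} (X, Y) contributes 0 new; branch {Y=F, Z=T} (X, W) contributes 2 new. Total: 14.

14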